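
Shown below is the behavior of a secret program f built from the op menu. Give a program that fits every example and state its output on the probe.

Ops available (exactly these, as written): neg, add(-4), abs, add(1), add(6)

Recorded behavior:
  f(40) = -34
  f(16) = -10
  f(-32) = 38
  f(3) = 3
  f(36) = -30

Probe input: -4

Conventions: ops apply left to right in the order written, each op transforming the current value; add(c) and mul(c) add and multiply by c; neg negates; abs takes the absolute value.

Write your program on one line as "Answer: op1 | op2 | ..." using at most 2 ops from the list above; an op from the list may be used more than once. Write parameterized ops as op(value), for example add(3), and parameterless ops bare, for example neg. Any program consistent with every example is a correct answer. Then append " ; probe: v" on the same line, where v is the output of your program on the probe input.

neg | add(6) ; probe: 10

Check, running the answer program on each example:
  40 -> -40 -> -34
  16 -> -16 -> -10
  -32 -> 32 -> 38
  3 -> -3 -> 3
  36 -> -36 -> -30
  probe: -4 -> 4 -> 10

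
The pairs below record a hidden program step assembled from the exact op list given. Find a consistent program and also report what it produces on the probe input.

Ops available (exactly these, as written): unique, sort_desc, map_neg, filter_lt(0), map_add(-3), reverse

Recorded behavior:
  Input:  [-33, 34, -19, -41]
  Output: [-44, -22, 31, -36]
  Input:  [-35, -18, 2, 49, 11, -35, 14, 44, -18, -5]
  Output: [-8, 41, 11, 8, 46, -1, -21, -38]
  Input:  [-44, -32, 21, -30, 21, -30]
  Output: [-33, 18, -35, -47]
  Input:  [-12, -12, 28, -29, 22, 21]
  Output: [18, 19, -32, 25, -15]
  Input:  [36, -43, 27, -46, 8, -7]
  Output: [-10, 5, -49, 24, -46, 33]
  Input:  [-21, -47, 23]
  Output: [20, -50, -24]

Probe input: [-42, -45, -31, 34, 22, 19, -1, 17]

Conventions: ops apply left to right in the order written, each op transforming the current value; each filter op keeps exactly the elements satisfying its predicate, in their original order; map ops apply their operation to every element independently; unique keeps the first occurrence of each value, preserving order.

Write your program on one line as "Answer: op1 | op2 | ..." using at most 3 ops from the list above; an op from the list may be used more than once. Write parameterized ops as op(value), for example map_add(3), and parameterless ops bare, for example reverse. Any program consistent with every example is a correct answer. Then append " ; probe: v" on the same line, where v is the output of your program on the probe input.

map_add(-3) | unique | reverse ; probe: [14, -4, 16, 19, 31, -34, -48, -45]

Check, running the answer program on each example:
  [-33, 34, -19, -41] -> [-36, 31, -22, -44] -> [-36, 31, -22, -44] -> [-44, -22, 31, -36]
  [-35, -18, 2, 49, 11, -35, 14, 44, -18, -5] -> [-38, -21, -1, 46, 8, -38, 11, 41, -21, -8] -> [-38, -21, -1, 46, 8, 11, 41, -8] -> [-8, 41, 11, 8, 46, -1, -21, -38]
  [-44, -32, 21, -30, 21, -30] -> [-47, -35, 18, -33, 18, -33] -> [-47, -35, 18, -33] -> [-33, 18, -35, -47]
  [-12, -12, 28, -29, 22, 21] -> [-15, -15, 25, -32, 19, 18] -> [-15, 25, -32, 19, 18] -> [18, 19, -32, 25, -15]
  [36, -43, 27, -46, 8, -7] -> [33, -46, 24, -49, 5, -10] -> [33, -46, 24, -49, 5, -10] -> [-10, 5, -49, 24, -46, 33]
  [-21, -47, 23] -> [-24, -50, 20] -> [-24, -50, 20] -> [20, -50, -24]
  probe: [-42, -45, -31, 34, 22, 19, -1, 17] -> [-45, -48, -34, 31, 19, 16, -4, 14] -> [-45, -48, -34, 31, 19, 16, -4, 14] -> [14, -4, 16, 19, 31, -34, -48, -45]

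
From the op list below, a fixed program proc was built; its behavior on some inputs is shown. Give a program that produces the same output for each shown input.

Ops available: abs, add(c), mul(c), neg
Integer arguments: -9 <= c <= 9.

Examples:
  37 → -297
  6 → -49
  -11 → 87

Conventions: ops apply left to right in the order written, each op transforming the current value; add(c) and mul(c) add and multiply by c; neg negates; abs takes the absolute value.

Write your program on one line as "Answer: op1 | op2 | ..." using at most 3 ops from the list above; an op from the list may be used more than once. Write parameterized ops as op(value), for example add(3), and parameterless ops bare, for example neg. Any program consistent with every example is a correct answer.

mul(8) | add(1) | neg

Check, running the answer program on each example:
  37 -> 296 -> 297 -> -297
  6 -> 48 -> 49 -> -49
  -11 -> -88 -> -87 -> 87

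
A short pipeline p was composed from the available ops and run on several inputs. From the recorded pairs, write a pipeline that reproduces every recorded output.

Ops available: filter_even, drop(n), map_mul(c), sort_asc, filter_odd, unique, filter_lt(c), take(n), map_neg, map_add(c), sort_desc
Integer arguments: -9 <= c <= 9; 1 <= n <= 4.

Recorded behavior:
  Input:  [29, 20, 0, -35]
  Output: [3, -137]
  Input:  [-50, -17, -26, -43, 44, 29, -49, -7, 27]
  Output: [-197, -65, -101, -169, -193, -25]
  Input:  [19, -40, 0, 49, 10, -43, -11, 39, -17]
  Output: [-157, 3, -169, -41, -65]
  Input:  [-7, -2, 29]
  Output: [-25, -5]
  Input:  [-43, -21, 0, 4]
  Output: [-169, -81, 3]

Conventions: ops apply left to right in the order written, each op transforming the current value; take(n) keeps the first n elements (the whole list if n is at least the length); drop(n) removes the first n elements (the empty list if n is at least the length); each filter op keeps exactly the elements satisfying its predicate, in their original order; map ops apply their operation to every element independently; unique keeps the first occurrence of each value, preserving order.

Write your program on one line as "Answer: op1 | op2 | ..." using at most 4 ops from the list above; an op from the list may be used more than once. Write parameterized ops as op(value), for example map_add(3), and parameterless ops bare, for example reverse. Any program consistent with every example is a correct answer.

map_mul(4) | map_add(3) | filter_lt(6)

Check, running the answer program on each example:
  [29, 20, 0, -35] -> [116, 80, 0, -140] -> [119, 83, 3, -137] -> [3, -137]
  [-50, -17, -26, -43, 44, 29, -49, -7, 27] -> [-200, -68, -104, -172, 176, 116, -196, -28, 108] -> [-197, -65, -101, -169, 179, 119, -193, -25, 111] -> [-197, -65, -101, -169, -193, -25]
  [19, -40, 0, 49, 10, -43, -11, 39, -17] -> [76, -160, 0, 196, 40, -172, -44, 156, -68] -> [79, -157, 3, 199, 43, -169, -41, 159, -65] -> [-157, 3, -169, -41, -65]
  [-7, -2, 29] -> [-28, -8, 116] -> [-25, -5, 119] -> [-25, -5]
  [-43, -21, 0, 4] -> [-172, -84, 0, 16] -> [-169, -81, 3, 19] -> [-169, -81, 3]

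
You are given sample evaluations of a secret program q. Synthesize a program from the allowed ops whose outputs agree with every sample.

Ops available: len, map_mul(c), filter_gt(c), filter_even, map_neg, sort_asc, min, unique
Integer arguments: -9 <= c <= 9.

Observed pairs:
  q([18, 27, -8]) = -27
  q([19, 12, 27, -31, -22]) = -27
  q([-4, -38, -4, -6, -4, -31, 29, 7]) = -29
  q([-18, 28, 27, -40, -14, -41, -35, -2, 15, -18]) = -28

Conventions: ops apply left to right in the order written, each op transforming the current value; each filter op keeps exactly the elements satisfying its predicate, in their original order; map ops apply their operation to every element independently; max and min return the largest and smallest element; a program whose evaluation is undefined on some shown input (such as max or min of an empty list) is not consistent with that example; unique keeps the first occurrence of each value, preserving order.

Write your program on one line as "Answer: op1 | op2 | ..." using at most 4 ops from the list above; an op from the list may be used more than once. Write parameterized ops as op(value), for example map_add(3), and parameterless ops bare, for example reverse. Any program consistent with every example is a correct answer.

unique | filter_gt(4) | map_neg | min

Check, running the answer program on each example:
  [18, 27, -8] -> [18, 27, -8] -> [18, 27] -> [-18, -27] -> -27
  [19, 12, 27, -31, -22] -> [19, 12, 27, -31, -22] -> [19, 12, 27] -> [-19, -12, -27] -> -27
  [-4, -38, -4, -6, -4, -31, 29, 7] -> [-4, -38, -6, -31, 29, 7] -> [29, 7] -> [-29, -7] -> -29
  [-18, 28, 27, -40, -14, -41, -35, -2, 15, -18] -> [-18, 28, 27, -40, -14, -41, -35, -2, 15] -> [28, 27, 15] -> [-28, -27, -15] -> -28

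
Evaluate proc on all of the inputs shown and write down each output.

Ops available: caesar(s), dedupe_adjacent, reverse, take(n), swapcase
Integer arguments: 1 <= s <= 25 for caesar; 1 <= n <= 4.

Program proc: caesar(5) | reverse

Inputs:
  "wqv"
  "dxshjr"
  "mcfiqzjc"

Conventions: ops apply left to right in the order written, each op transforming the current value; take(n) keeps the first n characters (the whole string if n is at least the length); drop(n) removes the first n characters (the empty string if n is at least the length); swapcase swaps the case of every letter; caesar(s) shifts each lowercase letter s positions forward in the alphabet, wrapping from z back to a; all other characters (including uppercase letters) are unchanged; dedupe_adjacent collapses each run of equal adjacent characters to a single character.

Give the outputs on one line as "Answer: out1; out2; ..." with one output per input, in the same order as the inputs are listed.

Execution, op by op:
  "wqv" -> "bva" -> "avb"
  "dxshjr" -> "icxmow" -> "womxci"
  "mcfiqzjc" -> "rhknveoh" -> "hoevnkhr"

"avb"; "womxci"; "hoevnkhr"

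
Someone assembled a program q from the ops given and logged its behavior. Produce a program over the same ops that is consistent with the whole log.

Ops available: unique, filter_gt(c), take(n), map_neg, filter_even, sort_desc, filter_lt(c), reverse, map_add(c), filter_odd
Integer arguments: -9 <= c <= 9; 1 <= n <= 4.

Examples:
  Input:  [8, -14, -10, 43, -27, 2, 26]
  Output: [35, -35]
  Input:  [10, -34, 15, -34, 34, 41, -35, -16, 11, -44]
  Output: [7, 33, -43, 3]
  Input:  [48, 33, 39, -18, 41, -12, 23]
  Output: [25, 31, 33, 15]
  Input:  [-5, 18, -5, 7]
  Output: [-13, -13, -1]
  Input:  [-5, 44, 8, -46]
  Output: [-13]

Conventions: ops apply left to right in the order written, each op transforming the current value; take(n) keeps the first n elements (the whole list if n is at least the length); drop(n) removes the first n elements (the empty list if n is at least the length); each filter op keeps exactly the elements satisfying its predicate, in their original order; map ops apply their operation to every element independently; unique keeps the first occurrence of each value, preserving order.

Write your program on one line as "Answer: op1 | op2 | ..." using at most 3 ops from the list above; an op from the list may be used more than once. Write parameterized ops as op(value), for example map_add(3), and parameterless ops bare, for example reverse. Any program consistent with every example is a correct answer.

map_add(-8) | filter_odd

Check, running the answer program on each example:
  [8, -14, -10, 43, -27, 2, 26] -> [0, -22, -18, 35, -35, -6, 18] -> [35, -35]
  [10, -34, 15, -34, 34, 41, -35, -16, 11, -44] -> [2, -42, 7, -42, 26, 33, -43, -24, 3, -52] -> [7, 33, -43, 3]
  [48, 33, 39, -18, 41, -12, 23] -> [40, 25, 31, -26, 33, -20, 15] -> [25, 31, 33, 15]
  [-5, 18, -5, 7] -> [-13, 10, -13, -1] -> [-13, -13, -1]
  [-5, 44, 8, -46] -> [-13, 36, 0, -54] -> [-13]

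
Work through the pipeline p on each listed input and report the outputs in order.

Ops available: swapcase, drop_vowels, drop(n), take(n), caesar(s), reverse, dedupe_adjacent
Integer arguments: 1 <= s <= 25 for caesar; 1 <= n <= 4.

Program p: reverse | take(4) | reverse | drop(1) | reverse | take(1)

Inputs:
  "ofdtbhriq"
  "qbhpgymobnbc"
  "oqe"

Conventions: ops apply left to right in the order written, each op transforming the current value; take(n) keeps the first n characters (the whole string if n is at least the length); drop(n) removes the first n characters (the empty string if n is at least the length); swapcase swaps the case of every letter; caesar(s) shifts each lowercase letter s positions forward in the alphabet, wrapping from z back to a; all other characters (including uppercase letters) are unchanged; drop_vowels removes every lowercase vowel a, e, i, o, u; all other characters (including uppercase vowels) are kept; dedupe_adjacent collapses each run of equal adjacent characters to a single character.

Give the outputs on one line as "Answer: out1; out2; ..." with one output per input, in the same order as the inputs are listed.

Execution, op by op:
  "ofdtbhriq" -> "qirhbtdfo" -> "qirh" -> "hriq" -> "riq" -> "qir" -> "q"
  "qbhpgymobnbc" -> "cbnbomygphbq" -> "cbnb" -> "bnbc" -> "nbc" -> "cbn" -> "c"
  "oqe" -> "eqo" -> "eqo" -> "oqe" -> "qe" -> "eq" -> "e"

"q"; "c"; "e"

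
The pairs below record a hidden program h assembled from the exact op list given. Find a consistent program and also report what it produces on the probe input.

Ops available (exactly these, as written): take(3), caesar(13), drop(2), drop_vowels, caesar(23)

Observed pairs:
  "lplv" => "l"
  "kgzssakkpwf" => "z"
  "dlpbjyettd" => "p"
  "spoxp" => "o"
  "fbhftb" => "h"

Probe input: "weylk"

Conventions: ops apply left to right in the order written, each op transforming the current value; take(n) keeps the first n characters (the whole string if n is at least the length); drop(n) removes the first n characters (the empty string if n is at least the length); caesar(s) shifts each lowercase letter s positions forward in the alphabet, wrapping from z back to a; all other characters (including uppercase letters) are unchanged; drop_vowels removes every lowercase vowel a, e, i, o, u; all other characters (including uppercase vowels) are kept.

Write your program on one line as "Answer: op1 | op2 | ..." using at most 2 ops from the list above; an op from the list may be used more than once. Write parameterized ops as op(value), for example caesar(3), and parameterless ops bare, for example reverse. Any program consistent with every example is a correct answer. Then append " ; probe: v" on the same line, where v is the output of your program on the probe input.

take(3) | drop(2) ; probe: "y"

Check, running the answer program on each example:
  "lplv" -> "lpl" -> "l"
  "kgzssakkpwf" -> "kgz" -> "z"
  "dlpbjyettd" -> "dlp" -> "p"
  "spoxp" -> "spo" -> "o"
  "fbhftb" -> "fbh" -> "h"
  probe: "weylk" -> "wey" -> "y"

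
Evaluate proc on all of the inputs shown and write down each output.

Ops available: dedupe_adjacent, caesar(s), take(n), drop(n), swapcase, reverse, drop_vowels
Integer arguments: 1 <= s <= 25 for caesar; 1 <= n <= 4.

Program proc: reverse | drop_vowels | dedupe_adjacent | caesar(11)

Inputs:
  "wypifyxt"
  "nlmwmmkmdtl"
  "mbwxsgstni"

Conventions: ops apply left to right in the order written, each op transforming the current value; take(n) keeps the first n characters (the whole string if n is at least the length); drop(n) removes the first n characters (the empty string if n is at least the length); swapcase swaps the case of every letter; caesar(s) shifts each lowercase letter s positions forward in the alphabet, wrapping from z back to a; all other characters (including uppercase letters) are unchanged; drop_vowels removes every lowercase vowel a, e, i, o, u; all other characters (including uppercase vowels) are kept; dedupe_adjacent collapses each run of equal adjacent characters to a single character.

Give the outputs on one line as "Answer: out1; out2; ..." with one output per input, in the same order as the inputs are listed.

"eijqajh"; "weoxvxhxwy"; "yedrdihmx"

Execution, op by op:
  "wypifyxt" -> "txyfipyw" -> "txyfpyw" -> "txyfpyw" -> "eijqajh"
  "nlmwmmkmdtl" -> "ltdmkmmwmln" -> "ltdmkmmwmln" -> "ltdmkmwmln" -> "weoxvxhxwy"
  "mbwxsgstni" -> "intsgsxwbm" -> "ntsgsxwbm" -> "ntsgsxwbm" -> "yedrdihmx"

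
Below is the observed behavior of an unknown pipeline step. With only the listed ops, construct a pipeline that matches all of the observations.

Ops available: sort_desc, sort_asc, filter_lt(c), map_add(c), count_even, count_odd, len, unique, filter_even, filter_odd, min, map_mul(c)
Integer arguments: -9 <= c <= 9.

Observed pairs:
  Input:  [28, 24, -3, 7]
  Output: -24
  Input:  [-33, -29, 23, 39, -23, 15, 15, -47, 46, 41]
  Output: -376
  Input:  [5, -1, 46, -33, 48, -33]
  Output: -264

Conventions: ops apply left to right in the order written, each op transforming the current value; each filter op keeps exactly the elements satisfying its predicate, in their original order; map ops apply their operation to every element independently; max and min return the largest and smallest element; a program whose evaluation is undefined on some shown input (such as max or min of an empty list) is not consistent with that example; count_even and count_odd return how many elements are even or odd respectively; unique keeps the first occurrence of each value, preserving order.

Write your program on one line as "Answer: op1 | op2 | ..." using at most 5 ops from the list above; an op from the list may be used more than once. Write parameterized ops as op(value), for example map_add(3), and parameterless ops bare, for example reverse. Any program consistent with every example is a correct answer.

filter_odd | map_mul(8) | sort_asc | sort_desc | min

Check, running the answer program on each example:
  [28, 24, -3, 7] -> [-3, 7] -> [-24, 56] -> [-24, 56] -> [56, -24] -> -24
  [-33, -29, 23, 39, -23, 15, 15, -47, 46, 41] -> [-33, -29, 23, 39, -23, 15, 15, -47, 41] -> [-264, -232, 184, 312, -184, 120, 120, -376, 328] -> [-376, -264, -232, -184, 120, 120, 184, 312, 328] -> [328, 312, 184, 120, 120, -184, -232, -264, -376] -> -376
  [5, -1, 46, -33, 48, -33] -> [5, -1, -33, -33] -> [40, -8, -264, -264] -> [-264, -264, -8, 40] -> [40, -8, -264, -264] -> -264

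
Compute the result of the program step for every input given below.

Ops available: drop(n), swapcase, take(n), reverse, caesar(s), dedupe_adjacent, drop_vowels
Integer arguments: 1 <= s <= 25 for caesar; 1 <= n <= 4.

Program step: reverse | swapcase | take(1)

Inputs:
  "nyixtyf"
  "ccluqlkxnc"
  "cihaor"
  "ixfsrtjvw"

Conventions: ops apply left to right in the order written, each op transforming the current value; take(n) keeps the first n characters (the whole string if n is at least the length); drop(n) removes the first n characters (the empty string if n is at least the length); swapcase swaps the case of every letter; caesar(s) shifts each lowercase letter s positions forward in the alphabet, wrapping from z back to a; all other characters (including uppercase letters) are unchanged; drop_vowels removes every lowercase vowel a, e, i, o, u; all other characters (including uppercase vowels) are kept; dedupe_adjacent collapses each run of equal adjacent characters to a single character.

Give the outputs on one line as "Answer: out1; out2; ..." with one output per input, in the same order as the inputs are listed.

"F"; "C"; "R"; "W"

Execution, op by op:
  "nyixtyf" -> "fytxiyn" -> "FYTXIYN" -> "F"
  "ccluqlkxnc" -> "cnxklqulcc" -> "CNXKLQULCC" -> "C"
  "cihaor" -> "roahic" -> "ROAHIC" -> "R"
  "ixfsrtjvw" -> "wvjtrsfxi" -> "WVJTRSFXI" -> "W"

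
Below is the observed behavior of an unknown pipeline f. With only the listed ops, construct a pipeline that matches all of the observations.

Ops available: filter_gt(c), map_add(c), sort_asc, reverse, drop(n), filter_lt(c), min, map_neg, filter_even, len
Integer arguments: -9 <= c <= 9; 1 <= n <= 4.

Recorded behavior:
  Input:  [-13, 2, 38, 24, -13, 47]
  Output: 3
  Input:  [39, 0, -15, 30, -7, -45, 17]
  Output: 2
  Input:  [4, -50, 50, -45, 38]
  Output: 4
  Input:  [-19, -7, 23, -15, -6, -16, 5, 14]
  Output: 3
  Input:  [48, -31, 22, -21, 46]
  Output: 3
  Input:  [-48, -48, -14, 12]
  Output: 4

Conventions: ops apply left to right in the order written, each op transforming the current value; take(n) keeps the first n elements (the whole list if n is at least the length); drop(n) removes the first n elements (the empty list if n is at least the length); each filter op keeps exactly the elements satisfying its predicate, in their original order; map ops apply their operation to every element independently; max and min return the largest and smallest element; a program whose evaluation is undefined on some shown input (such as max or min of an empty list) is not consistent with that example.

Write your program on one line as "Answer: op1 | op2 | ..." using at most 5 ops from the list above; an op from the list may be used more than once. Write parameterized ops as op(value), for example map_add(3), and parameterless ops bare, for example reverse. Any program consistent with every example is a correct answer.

map_neg | reverse | filter_even | sort_asc | len

Check, running the answer program on each example:
  [-13, 2, 38, 24, -13, 47] -> [13, -2, -38, -24, 13, -47] -> [-47, 13, -24, -38, -2, 13] -> [-24, -38, -2] -> [-38, -24, -2] -> 3
  [39, 0, -15, 30, -7, -45, 17] -> [-39, 0, 15, -30, 7, 45, -17] -> [-17, 45, 7, -30, 15, 0, -39] -> [-30, 0] -> [-30, 0] -> 2
  [4, -50, 50, -45, 38] -> [-4, 50, -50, 45, -38] -> [-38, 45, -50, 50, -4] -> [-38, -50, 50, -4] -> [-50, -38, -4, 50] -> 4
  [-19, -7, 23, -15, -6, -16, 5, 14] -> [19, 7, -23, 15, 6, 16, -5, -14] -> [-14, -5, 16, 6, 15, -23, 7, 19] -> [-14, 16, 6] -> [-14, 6, 16] -> 3
  [48, -31, 22, -21, 46] -> [-48, 31, -22, 21, -46] -> [-46, 21, -22, 31, -48] -> [-46, -22, -48] -> [-48, -46, -22] -> 3
  [-48, -48, -14, 12] -> [48, 48, 14, -12] -> [-12, 14, 48, 48] -> [-12, 14, 48, 48] -> [-12, 14, 48, 48] -> 4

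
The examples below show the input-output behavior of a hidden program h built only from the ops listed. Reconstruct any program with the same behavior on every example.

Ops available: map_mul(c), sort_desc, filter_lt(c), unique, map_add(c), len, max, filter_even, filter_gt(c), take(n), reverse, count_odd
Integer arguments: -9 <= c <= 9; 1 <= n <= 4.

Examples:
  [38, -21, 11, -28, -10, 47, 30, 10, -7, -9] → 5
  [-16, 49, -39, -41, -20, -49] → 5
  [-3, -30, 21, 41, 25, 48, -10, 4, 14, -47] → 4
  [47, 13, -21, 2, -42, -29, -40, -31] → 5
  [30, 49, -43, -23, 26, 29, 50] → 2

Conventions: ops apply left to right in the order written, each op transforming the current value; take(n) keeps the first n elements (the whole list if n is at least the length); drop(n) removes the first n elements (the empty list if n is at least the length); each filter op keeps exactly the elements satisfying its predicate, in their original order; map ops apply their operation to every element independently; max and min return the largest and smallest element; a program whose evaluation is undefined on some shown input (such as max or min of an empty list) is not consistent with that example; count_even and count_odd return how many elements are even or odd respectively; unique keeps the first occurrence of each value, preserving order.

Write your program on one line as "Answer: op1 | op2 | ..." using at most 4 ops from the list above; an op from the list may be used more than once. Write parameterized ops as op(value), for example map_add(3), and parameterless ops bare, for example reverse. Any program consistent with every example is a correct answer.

reverse | filter_lt(2) | len

Check, running the answer program on each example:
  [38, -21, 11, -28, -10, 47, 30, 10, -7, -9] -> [-9, -7, 10, 30, 47, -10, -28, 11, -21, 38] -> [-9, -7, -10, -28, -21] -> 5
  [-16, 49, -39, -41, -20, -49] -> [-49, -20, -41, -39, 49, -16] -> [-49, -20, -41, -39, -16] -> 5
  [-3, -30, 21, 41, 25, 48, -10, 4, 14, -47] -> [-47, 14, 4, -10, 48, 25, 41, 21, -30, -3] -> [-47, -10, -30, -3] -> 4
  [47, 13, -21, 2, -42, -29, -40, -31] -> [-31, -40, -29, -42, 2, -21, 13, 47] -> [-31, -40, -29, -42, -21] -> 5
  [30, 49, -43, -23, 26, 29, 50] -> [50, 29, 26, -23, -43, 49, 30] -> [-23, -43] -> 2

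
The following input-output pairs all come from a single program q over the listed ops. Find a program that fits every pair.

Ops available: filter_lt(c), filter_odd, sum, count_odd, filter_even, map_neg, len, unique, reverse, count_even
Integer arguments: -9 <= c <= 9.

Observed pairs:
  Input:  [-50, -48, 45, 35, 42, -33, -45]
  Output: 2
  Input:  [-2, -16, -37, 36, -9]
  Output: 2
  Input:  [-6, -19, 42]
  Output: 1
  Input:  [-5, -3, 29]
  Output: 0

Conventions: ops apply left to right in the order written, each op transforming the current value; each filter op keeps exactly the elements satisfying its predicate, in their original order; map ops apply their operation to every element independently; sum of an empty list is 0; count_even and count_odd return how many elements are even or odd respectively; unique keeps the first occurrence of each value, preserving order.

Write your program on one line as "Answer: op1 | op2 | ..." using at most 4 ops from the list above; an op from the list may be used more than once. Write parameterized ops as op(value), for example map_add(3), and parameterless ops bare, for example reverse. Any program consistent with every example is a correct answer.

filter_even | filter_lt(1) | len

Check, running the answer program on each example:
  [-50, -48, 45, 35, 42, -33, -45] -> [-50, -48, 42] -> [-50, -48] -> 2
  [-2, -16, -37, 36, -9] -> [-2, -16, 36] -> [-2, -16] -> 2
  [-6, -19, 42] -> [-6, 42] -> [-6] -> 1
  [-5, -3, 29] -> [] -> [] -> 0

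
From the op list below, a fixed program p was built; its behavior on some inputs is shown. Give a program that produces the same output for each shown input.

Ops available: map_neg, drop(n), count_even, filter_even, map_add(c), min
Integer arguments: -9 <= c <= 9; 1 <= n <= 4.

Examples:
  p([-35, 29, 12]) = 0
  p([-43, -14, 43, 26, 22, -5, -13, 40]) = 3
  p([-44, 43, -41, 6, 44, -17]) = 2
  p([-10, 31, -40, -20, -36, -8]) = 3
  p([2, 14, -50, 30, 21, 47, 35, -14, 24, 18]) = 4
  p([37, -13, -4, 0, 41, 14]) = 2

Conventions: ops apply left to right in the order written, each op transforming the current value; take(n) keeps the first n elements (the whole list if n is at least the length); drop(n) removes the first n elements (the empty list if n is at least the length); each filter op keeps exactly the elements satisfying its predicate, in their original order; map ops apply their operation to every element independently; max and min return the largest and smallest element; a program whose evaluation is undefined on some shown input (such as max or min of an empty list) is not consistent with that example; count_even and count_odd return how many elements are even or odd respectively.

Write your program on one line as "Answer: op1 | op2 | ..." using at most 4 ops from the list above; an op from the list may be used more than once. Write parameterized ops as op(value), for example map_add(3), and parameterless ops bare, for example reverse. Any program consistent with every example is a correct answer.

drop(3) | filter_even | count_even

Check, running the answer program on each example:
  [-35, 29, 12] -> [] -> [] -> 0
  [-43, -14, 43, 26, 22, -5, -13, 40] -> [26, 22, -5, -13, 40] -> [26, 22, 40] -> 3
  [-44, 43, -41, 6, 44, -17] -> [6, 44, -17] -> [6, 44] -> 2
  [-10, 31, -40, -20, -36, -8] -> [-20, -36, -8] -> [-20, -36, -8] -> 3
  [2, 14, -50, 30, 21, 47, 35, -14, 24, 18] -> [30, 21, 47, 35, -14, 24, 18] -> [30, -14, 24, 18] -> 4
  [37, -13, -4, 0, 41, 14] -> [0, 41, 14] -> [0, 14] -> 2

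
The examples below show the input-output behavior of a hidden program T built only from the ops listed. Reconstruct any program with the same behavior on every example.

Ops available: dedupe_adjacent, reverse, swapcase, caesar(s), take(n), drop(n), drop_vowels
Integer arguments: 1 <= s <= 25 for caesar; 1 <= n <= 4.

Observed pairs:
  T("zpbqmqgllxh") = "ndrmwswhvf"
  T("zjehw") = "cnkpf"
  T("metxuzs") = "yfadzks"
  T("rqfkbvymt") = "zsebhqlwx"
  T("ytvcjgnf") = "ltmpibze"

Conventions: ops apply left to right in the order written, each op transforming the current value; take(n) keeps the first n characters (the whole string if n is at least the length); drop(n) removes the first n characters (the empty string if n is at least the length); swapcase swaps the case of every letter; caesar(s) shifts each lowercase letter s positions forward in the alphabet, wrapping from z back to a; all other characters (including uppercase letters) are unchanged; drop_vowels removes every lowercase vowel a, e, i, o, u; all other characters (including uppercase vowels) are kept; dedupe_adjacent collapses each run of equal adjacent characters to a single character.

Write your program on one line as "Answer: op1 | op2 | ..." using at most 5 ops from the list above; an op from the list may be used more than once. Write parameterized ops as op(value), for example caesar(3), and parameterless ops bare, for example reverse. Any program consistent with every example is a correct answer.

dedupe_adjacent | caesar(16) | reverse | caesar(16)

Check, running the answer program on each example:
  "zpbqmqgllxh" -> "zpbqmqglxh" -> "pfrgcgwbnx" -> "xnbwgcgrfp" -> "ndrmwswhvf"
  "zjehw" -> "zjehw" -> "pzuxm" -> "mxuzp" -> "cnkpf"
  "metxuzs" -> "metxuzs" -> "cujnkpi" -> "ipknjuc" -> "yfadzks"
  "rqfkbvymt" -> "rqfkbvymt" -> "hgvarlocj" -> "jcolravgh" -> "zsebhqlwx"
  "ytvcjgnf" -> "ytvcjgnf" -> "ojlszwdv" -> "vdwzsljo" -> "ltmpibze"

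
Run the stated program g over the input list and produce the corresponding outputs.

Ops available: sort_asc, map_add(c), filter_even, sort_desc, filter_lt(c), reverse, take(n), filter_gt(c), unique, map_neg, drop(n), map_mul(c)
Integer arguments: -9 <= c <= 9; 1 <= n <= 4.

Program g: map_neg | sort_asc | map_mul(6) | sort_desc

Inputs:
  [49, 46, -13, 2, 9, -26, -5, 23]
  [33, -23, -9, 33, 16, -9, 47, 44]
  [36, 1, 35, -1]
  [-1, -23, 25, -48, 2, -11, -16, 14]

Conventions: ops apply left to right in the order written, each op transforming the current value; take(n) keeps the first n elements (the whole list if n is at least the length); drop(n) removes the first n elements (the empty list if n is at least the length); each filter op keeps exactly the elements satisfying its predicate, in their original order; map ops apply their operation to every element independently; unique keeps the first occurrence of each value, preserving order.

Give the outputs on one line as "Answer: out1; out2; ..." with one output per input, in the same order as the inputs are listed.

[156, 78, 30, -12, -54, -138, -276, -294]; [138, 54, 54, -96, -198, -198, -264, -282]; [6, -6, -210, -216]; [288, 138, 96, 66, 6, -12, -84, -150]

Execution, op by op:
  [49, 46, -13, 2, 9, -26, -5, 23] -> [-49, -46, 13, -2, -9, 26, 5, -23] -> [-49, -46, -23, -9, -2, 5, 13, 26] -> [-294, -276, -138, -54, -12, 30, 78, 156] -> [156, 78, 30, -12, -54, -138, -276, -294]
  [33, -23, -9, 33, 16, -9, 47, 44] -> [-33, 23, 9, -33, -16, 9, -47, -44] -> [-47, -44, -33, -33, -16, 9, 9, 23] -> [-282, -264, -198, -198, -96, 54, 54, 138] -> [138, 54, 54, -96, -198, -198, -264, -282]
  [36, 1, 35, -1] -> [-36, -1, -35, 1] -> [-36, -35, -1, 1] -> [-216, -210, -6, 6] -> [6, -6, -210, -216]
  [-1, -23, 25, -48, 2, -11, -16, 14] -> [1, 23, -25, 48, -2, 11, 16, -14] -> [-25, -14, -2, 1, 11, 16, 23, 48] -> [-150, -84, -12, 6, 66, 96, 138, 288] -> [288, 138, 96, 66, 6, -12, -84, -150]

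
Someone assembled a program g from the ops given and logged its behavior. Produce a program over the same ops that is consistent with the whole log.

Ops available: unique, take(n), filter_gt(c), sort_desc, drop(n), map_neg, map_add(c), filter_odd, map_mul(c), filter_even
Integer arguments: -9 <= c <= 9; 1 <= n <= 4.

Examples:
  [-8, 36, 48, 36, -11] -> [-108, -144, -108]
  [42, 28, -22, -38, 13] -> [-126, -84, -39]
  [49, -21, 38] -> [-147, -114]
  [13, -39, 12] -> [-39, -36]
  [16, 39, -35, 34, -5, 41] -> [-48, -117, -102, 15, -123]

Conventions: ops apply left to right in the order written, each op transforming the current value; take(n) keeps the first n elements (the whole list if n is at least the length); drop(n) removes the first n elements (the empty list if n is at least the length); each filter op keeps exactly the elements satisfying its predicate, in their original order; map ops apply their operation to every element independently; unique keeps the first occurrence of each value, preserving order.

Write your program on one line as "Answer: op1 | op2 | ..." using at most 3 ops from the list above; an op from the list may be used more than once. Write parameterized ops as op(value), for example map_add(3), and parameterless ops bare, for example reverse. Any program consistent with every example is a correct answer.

filter_gt(-7) | map_mul(-3)

Check, running the answer program on each example:
  [-8, 36, 48, 36, -11] -> [36, 48, 36] -> [-108, -144, -108]
  [42, 28, -22, -38, 13] -> [42, 28, 13] -> [-126, -84, -39]
  [49, -21, 38] -> [49, 38] -> [-147, -114]
  [13, -39, 12] -> [13, 12] -> [-39, -36]
  [16, 39, -35, 34, -5, 41] -> [16, 39, 34, -5, 41] -> [-48, -117, -102, 15, -123]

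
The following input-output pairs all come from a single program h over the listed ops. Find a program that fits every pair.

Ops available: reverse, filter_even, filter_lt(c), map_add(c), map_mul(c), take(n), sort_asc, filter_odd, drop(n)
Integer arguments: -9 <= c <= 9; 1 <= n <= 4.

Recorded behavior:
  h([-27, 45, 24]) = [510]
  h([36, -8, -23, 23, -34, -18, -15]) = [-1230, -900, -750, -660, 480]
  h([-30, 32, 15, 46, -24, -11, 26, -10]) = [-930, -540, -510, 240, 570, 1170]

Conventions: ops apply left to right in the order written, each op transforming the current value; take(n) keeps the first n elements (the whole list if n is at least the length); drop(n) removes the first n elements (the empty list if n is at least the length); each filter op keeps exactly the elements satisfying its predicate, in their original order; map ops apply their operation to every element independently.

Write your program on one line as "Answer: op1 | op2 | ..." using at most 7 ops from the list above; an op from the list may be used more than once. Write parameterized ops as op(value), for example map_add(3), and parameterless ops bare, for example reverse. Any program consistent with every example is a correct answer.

map_add(-7) | drop(2) | map_mul(-6) | sort_asc | reverse | map_mul(-5)

Check, running the answer program on each example:
  [-27, 45, 24] -> [-34, 38, 17] -> [17] -> [-102] -> [-102] -> [-102] -> [510]
  [36, -8, -23, 23, -34, -18, -15] -> [29, -15, -30, 16, -41, -25, -22] -> [-30, 16, -41, -25, -22] -> [180, -96, 246, 150, 132] -> [-96, 132, 150, 180, 246] -> [246, 180, 150, 132, -96] -> [-1230, -900, -750, -660, 480]
  [-30, 32, 15, 46, -24, -11, 26, -10] -> [-37, 25, 8, 39, -31, -18, 19, -17] -> [8, 39, -31, -18, 19, -17] -> [-48, -234, 186, 108, -114, 102] -> [-234, -114, -48, 102, 108, 186] -> [186, 108, 102, -48, -114, -234] -> [-930, -540, -510, 240, 570, 1170]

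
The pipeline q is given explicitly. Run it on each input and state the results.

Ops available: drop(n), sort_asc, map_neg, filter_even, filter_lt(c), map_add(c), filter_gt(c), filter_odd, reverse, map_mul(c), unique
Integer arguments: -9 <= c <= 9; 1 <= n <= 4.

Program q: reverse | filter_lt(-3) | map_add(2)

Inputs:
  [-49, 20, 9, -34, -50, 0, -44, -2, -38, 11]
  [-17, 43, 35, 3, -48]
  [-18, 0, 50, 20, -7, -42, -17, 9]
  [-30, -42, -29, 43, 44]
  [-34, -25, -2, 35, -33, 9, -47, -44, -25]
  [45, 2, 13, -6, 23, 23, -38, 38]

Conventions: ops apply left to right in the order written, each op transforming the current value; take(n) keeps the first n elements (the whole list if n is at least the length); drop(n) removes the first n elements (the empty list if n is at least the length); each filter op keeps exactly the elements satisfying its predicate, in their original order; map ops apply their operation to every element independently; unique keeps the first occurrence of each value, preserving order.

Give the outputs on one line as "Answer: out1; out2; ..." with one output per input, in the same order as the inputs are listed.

[-36, -42, -48, -32, -47]; [-46, -15]; [-15, -40, -5, -16]; [-27, -40, -28]; [-23, -42, -45, -31, -23, -32]; [-36, -4]

Execution, op by op:
  [-49, 20, 9, -34, -50, 0, -44, -2, -38, 11] -> [11, -38, -2, -44, 0, -50, -34, 9, 20, -49] -> [-38, -44, -50, -34, -49] -> [-36, -42, -48, -32, -47]
  [-17, 43, 35, 3, -48] -> [-48, 3, 35, 43, -17] -> [-48, -17] -> [-46, -15]
  [-18, 0, 50, 20, -7, -42, -17, 9] -> [9, -17, -42, -7, 20, 50, 0, -18] -> [-17, -42, -7, -18] -> [-15, -40, -5, -16]
  [-30, -42, -29, 43, 44] -> [44, 43, -29, -42, -30] -> [-29, -42, -30] -> [-27, -40, -28]
  [-34, -25, -2, 35, -33, 9, -47, -44, -25] -> [-25, -44, -47, 9, -33, 35, -2, -25, -34] -> [-25, -44, -47, -33, -25, -34] -> [-23, -42, -45, -31, -23, -32]
  [45, 2, 13, -6, 23, 23, -38, 38] -> [38, -38, 23, 23, -6, 13, 2, 45] -> [-38, -6] -> [-36, -4]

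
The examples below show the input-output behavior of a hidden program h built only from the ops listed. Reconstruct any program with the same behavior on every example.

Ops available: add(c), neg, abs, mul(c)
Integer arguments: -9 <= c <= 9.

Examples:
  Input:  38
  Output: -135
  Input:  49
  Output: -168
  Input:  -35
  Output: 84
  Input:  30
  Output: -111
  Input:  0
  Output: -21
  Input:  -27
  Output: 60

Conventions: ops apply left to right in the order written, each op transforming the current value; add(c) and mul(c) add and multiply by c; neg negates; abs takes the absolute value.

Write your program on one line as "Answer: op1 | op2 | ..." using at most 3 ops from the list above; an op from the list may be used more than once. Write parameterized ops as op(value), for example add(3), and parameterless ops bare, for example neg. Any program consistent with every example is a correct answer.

add(7) | mul(-3)

Check, running the answer program on each example:
  38 -> 45 -> -135
  49 -> 56 -> -168
  -35 -> -28 -> 84
  30 -> 37 -> -111
  0 -> 7 -> -21
  -27 -> -20 -> 60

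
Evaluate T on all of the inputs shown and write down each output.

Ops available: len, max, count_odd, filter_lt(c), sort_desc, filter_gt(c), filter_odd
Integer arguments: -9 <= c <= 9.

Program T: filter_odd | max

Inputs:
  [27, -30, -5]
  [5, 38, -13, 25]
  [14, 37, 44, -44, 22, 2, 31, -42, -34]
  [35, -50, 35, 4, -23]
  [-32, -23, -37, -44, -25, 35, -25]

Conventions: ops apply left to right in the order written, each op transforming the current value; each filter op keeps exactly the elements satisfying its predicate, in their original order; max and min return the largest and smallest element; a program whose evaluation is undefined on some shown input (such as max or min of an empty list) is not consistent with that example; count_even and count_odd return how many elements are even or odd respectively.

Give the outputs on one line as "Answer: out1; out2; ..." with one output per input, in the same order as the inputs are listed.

27; 25; 37; 35; 35

Execution, op by op:
  [27, -30, -5] -> [27, -5] -> 27
  [5, 38, -13, 25] -> [5, -13, 25] -> 25
  [14, 37, 44, -44, 22, 2, 31, -42, -34] -> [37, 31] -> 37
  [35, -50, 35, 4, -23] -> [35, 35, -23] -> 35
  [-32, -23, -37, -44, -25, 35, -25] -> [-23, -37, -25, 35, -25] -> 35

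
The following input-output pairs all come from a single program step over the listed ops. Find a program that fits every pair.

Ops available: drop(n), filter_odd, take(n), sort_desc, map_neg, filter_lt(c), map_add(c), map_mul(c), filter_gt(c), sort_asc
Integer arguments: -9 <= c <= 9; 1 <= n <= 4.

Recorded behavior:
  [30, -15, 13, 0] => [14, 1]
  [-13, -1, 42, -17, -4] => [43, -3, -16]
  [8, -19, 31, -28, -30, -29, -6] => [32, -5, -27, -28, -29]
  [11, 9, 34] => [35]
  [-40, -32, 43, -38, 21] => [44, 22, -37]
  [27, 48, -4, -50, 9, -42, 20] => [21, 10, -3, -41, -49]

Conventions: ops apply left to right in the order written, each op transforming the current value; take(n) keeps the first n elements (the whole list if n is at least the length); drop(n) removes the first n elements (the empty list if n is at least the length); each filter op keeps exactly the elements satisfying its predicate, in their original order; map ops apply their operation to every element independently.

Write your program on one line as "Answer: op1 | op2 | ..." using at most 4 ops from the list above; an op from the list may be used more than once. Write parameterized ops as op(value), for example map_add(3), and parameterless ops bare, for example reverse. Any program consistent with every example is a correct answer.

drop(2) | map_add(1) | sort_desc

Check, running the answer program on each example:
  [30, -15, 13, 0] -> [13, 0] -> [14, 1] -> [14, 1]
  [-13, -1, 42, -17, -4] -> [42, -17, -4] -> [43, -16, -3] -> [43, -3, -16]
  [8, -19, 31, -28, -30, -29, -6] -> [31, -28, -30, -29, -6] -> [32, -27, -29, -28, -5] -> [32, -5, -27, -28, -29]
  [11, 9, 34] -> [34] -> [35] -> [35]
  [-40, -32, 43, -38, 21] -> [43, -38, 21] -> [44, -37, 22] -> [44, 22, -37]
  [27, 48, -4, -50, 9, -42, 20] -> [-4, -50, 9, -42, 20] -> [-3, -49, 10, -41, 21] -> [21, 10, -3, -41, -49]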